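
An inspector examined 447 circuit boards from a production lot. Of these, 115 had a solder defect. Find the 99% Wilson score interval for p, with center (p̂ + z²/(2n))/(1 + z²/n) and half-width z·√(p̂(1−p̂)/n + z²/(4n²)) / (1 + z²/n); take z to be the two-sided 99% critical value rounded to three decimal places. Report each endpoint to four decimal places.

Here p̂ = 115/447 = 0.25727 and z = 2.576 (z² = 6.635776).
Denominator 1 + z²/n = 1 + 6.635776/447 = 1.014845.
Center = (0.25727 + 0.007423)/1.014845 = 0.26082.
Radicand: p̂(1−p̂)/n + z²/(4n²) = 0.000427478 + 0.000008303 = 0.000435781.
Half-width = z·√(radicand)/denom = 2.576·0.020875/1.014845 = 0.05299.
So the interval runs from 0.2078 to 0.3138.

(0.2078, 0.3138)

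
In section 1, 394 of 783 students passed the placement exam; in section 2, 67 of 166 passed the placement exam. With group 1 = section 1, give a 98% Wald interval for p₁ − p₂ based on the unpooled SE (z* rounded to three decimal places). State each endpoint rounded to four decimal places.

p̂₁ = 0.50319, p̂₂ = 0.40361, so the observed difference is 0.09958.
Unpooled SE = √(p̂₁(1−p̂₁)/n₁ + p̂₂(1−p̂₂)/n₂) = √(0.000319272 + 0.001450059) = 0.042063.
For 98% confidence, z* = 2.326. Margin = 2.326·0.042063 = 0.09784.
So the interval runs from 0.0017 to 0.1974.

(0.0017, 0.1974)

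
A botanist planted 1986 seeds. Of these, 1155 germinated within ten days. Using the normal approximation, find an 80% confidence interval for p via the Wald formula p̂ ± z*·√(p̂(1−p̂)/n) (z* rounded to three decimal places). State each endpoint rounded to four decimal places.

The sample proportion is 1155/1986 = 0.58157.
SE = √(p̂(1−p̂)/n) = √(0.243346/1986) = 0.011069.
For 80% confidence, z* = 1.282.
Margin = 1.282·0.011069 = 0.01419.
Interval: 0.58157 ± 0.01419 → (0.5674, 0.5958).

(0.5674, 0.5958)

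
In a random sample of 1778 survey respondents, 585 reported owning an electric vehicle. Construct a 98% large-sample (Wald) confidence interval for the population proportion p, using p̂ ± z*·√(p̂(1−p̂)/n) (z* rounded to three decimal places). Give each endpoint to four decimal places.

(0.3031, 0.3549)

With x = 585 successes in n = 1778, p̂ = 0.32902.
SE = √(p̂(1−p̂)/n) = √(0.220766/1778) = 0.011143.
The 98% critical value is z* = 2.326.
Margin of error: 2.326 × 0.011143 = 0.02592.
So the interval runs from 0.3031 to 0.3549.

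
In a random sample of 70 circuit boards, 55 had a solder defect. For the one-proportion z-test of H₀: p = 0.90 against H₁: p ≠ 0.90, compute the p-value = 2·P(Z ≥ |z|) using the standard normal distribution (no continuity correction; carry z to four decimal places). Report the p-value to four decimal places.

Sample proportion p̂ = 55/70 = 0.78571.
SE₀ = √(0.90·0.10/70) = 0.035857.
Test statistic (full precision, shown to 4 dp): z = (55/70 − 0.90)/SE₀ ≈ -3.1873.
From the standard normal, 2·P(Z ≥ |z|) = 0.0014.

p-value = 0.0014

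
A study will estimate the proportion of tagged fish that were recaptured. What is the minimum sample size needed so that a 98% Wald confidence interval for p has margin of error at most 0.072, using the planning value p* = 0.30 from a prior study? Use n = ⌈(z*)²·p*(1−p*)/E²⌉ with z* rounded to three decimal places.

The 98% critical value is z* = 2.326.
p*(1−p*) = 0.2100.
(z*)²·p*(1−p*)/E² = 5.410276·0.2100/0.005184 = 219.166.
Rounding up, n = 220.

n = 220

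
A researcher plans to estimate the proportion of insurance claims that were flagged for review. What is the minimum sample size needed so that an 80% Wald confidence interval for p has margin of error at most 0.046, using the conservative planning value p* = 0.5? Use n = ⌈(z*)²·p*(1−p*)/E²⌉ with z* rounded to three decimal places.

n = 195

The 80% critical value is z* = 1.282.
p*(1−p*) = 0.50·0.50 = 0.2500.
(z*)²·p*(1−p*)/E² = 1.643524·0.2500/0.002116 = 194.178.
Rounding up, n = 195.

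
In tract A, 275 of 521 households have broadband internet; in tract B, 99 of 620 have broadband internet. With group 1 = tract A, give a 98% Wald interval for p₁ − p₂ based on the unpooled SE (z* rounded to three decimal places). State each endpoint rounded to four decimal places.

(0.3068, 0.4295)

p̂₁ = 275/521 = 0.52783, p̂₂ = 99/620 = 0.15968; p̂₁ − p̂₂ = 0.36815.
SE = √(0.000478360 + 0.000216420) = √0.000694780 = 0.026359.
For 98% confidence, z* = 2.326. Margin = 2.326·0.026359 = 0.06131.
CI: 0.36815 ± 0.06131 = (0.3068, 0.4295).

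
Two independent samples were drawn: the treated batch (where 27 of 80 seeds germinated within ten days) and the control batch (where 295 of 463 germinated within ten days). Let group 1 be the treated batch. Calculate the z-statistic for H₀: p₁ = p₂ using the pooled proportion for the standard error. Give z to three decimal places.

z = -5.038

p̂₁ = 27/80 = 0.33750, p̂₂ = 295/463 = 0.63715.
Pooled p̂ = (27+295)/(80+463) = 322/543 = 0.59300.
Pooled SE = √[0.2413507·0.01465983] ≈ 0.059482.
z = (p̂₁ − p̂₂)/SE = (0.33750 − 0.63715)/0.059482 = -0.29965/0.059482 = -5.038.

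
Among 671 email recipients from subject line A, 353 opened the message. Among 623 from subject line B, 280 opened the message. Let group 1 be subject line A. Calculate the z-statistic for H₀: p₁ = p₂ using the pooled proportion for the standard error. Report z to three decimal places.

p̂₁ = 353/671 = 0.52608, p̂₂ = 280/623 = 0.44944.
Pooled p̂ = (353+280)/(671+623) = 633/1294 = 0.48918.
SE = √[p̂(1−p̂)(1/n₁+1/n₂)] = √[0.48918·0.51082·(1/671+1/623)] ≈ 0.027812.
z = (p̂₁ − p̂₂)/SE = (0.52608 − 0.44944)/0.027812 = 0.07664/0.027812 = 2.756.

z = 2.756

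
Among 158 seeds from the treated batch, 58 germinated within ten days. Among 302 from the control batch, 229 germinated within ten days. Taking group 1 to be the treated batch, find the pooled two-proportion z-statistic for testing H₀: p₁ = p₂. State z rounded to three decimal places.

z = -8.225

Sample proportions: p̂₁ = 58/158 = 0.36709 and p̂₂ = 229/302 = 0.75828.
Pooling: p̂ = 287/460 = 0.62391.
SE = √[p̂(1−p̂)(1/n₁+1/n₂)] = √[0.62391·0.37609·(1/158+1/302)] ≈ 0.047561.
z = -0.39119/0.047561 = -8.225.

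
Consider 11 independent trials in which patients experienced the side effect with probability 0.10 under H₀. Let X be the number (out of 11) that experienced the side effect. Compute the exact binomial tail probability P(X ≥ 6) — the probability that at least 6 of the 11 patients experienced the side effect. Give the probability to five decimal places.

P = 0.00030

X ~ Binomial(n=11, p=0.10).
P(X ≥ 6) = Σ_{j=6}^{11} C(11,j)·0.10^j·0.90^{11−j}.
= 0.000273 + 0.000022 + 0.000001 + 0.000000 + 0.000000 + 0.000000 = 0.00030.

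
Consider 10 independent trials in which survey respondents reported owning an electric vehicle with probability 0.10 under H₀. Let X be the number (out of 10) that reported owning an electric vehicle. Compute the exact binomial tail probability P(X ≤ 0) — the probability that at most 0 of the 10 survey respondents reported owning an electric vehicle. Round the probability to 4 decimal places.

X is binomial with n = 10 and p = 0.10.
P(X ≤ 0) = C(10,0)·0.10^0·0.90^10.
= 0.348678 = 0.3487.

P = 0.3487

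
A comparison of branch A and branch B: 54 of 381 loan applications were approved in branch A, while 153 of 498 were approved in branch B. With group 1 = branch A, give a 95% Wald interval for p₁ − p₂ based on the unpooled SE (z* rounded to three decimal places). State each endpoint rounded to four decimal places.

p̂₁ = 54/381 = 0.14173, p̂₂ = 153/498 = 0.30723; p̂₁ − p̂₂ = -0.16550.
SE = √(0.000319276 + 0.000427388) = √0.000746664 = 0.027325.
For 95% confidence, z* = 1.960. Margin = 1.960·0.027325 = 0.05356.
Interval: -0.16550 ± 0.05356 → (-0.2191, -0.1119).

(-0.2191, -0.1119)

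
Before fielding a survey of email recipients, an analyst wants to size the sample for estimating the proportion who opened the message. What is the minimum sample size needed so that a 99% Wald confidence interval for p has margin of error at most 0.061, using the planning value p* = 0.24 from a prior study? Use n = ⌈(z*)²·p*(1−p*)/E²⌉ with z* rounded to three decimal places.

n = 326

The 99% critical value is z* = 2.576.
p*(1−p*) = 0.1824.
(z*)²·p*(1−p*)/E² = 6.635776·0.1824/0.003721 = 325.280.
Rounding up, n = 326.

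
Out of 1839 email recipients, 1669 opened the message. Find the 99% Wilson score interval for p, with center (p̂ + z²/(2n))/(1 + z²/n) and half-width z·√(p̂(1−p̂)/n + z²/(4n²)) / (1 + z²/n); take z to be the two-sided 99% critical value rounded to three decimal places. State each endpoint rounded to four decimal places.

p̂ = 1669/1839 = 0.90756; z = 2.576, so z² = 6.635776.
Denominator 1 + z²/n = 1 + 6.635776/1839 = 1.003608.
Adjusted center: (0.90756 + z²/(2n))/1.003608 = 0.90609.
Radicand: p̂(1−p̂)/n + z²/(4n²) = 0.000045621 + 0.000000491 = 0.000046112.
Half-width = 2.576·√0.000046112/1.003608 = 0.01743.
So the interval runs from 0.8887 to 0.9235.

(0.8887, 0.9235)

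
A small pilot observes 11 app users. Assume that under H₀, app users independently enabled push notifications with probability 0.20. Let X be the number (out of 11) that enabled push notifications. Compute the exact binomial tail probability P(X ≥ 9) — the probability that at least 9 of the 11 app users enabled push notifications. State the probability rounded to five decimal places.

X is binomial with n = 11 and p = 0.20.
P(X ≥ 9) = C(11,9)·0.20^9·0.80^2 + C(11,10)·0.20^10·0.80^1 + C(11,11)·0.20^11·0.80^0.
= 0.000018 + 0.000001 + 0.000000 = 0.00002.

P = 0.00002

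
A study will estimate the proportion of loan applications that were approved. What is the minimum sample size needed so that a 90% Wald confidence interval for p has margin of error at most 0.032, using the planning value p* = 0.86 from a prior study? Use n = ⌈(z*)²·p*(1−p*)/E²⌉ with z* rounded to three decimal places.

n = 319

z* = 1.645 at the 90% level.
p*(1−p*) = 0.1204.
Required n before rounding: 2.706025 × 0.1204 / 0.032² = 318.169.
Rounding up, n = 319.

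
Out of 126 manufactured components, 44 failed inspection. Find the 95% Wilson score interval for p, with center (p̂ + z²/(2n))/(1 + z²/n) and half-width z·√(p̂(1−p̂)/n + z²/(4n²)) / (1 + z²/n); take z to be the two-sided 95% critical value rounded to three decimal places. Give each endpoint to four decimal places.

(0.2715, 0.4358)

p̂ = 44/126 = 0.34921; z = 1.960, so z² = 3.841600.
1 + z²/n = 1.030489.
Adjusted center: (0.34921 + z²/(2n))/1.030489 = 0.35367.
Radicand: p̂(1−p̂)/n + z²/(4n²) = 0.001803661 + 0.000060494 = 0.001864155.
Half-width = z·√(radicand)/denom = 1.960·0.043176/1.030489 = 0.08212.
So the interval runs from 0.2715 to 0.4358.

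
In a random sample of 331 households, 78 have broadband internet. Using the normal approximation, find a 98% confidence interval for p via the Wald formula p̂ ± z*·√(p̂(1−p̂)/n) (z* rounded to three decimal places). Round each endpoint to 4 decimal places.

The sample proportion is 78/331 = 0.23565.
SE = √(p̂(1−p̂)/n) = √(0.180119/331) = 0.023327.
The 98% critical value is z* = 2.326.
Margin = 2.326·0.023327 = 0.05426.
So the interval runs from 0.1814 to 0.2899.

(0.1814, 0.2899)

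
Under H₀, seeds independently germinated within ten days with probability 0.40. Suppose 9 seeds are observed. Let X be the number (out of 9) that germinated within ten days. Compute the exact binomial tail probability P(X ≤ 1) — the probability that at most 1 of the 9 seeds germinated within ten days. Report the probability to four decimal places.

X ~ Binomial(n=9, p=0.40).
P(X ≤ 1) = C(9,0)·0.40^0·0.60^9 + C(9,1)·0.40^1·0.60^8.
= 0.010078 + 0.060466 = 0.0705.

P = 0.0705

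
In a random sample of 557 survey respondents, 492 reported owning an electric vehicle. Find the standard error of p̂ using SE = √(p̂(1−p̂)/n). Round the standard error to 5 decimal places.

SE = 0.01360

With x = 492 successes in n = 557, p̂ = 0.88330.
p̂(1−p̂) = 0.88330·0.11670 = 0.103081.
SE = √(0.103081/557) = √0.000185065 = 0.01360.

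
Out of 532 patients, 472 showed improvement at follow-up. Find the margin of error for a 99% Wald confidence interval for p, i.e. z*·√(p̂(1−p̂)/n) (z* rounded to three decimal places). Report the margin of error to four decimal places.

ME = 0.0353

The sample proportion is 472/532 = 0.88722.
SE = √(p̂(1−p̂)/n) = √(0.100062/532) = 0.013714.
z* = 2.576 at the 99% level.
So ME = 0.0353.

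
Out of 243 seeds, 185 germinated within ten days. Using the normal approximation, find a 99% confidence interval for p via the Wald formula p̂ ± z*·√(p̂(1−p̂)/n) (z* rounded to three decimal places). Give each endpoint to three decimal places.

(0.691, 0.832)

p̂ = 185/243 = 0.76132.
SE(p̂) = √(0.76132·0.23868/243) = 0.027346.
z* = 2.576 at the 99% level.
Margin = 2.576·0.027346 = 0.07044.
So the interval runs from 0.691 to 0.832.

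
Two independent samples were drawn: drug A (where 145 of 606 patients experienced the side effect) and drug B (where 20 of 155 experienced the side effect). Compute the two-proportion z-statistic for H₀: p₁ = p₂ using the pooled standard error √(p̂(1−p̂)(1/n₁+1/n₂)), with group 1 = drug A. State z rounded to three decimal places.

p̂₁ = 145/606 = 0.23927, p̂₂ = 20/155 = 0.12903.
Pooled p̂ = (145+20)/(606+155) = 165/761 = 0.21682.
SE = √[p̂(1−p̂)(1/n₁+1/n₂)] = √[0.21682·0.78318·(1/606+1/155)] ≈ 0.037091.
z = (p̂₁ − p̂₂)/SE = (0.23927 − 0.12903)/0.037091 = 0.11024/0.037091 = 2.972.

z = 2.972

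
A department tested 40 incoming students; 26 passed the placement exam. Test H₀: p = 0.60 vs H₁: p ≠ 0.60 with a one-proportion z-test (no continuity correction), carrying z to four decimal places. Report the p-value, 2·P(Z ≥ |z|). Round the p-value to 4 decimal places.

p-value = 0.5186

The sample proportion is 26/40 = 0.65000.
Null standard error: √(0.60·0.40/40) = √0.006000000 = 0.077460.
z = (p̂ − p₀)/SE = (26/40 − 0.60)/0.077460 ≈ 0.6455.
p-value = 2·P(Z ≥ |z|) with z = 0.6455 → 0.5186.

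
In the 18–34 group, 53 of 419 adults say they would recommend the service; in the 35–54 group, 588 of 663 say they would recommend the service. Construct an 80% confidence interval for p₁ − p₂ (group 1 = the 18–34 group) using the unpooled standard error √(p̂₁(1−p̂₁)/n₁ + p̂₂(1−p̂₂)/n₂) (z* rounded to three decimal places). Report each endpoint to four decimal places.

p̂₁ = 0.12649, p̂₂ = 0.88688, so the observed difference is -0.76039.
SE = √(0.000263703 + 0.000151321) = √0.000415024 = 0.020372.
z* = 1.282 at the 80% level. Margin = 1.282·0.020372 = 0.02612.
Interval: -0.76039 ± 0.02612 → (-0.7865, -0.7343).

(-0.7865, -0.7343)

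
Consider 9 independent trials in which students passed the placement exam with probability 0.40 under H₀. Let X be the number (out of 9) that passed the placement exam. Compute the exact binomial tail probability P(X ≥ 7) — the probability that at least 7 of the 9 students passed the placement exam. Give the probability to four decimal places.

X ~ Binomial(n=9, p=0.40).
P(X ≥ 7) = C(9,7)·0.40^7·0.60^2 + C(9,8)·0.40^8·0.60^1 + C(9,9)·0.40^9·0.60^0.
= 0.021234 + 0.003539 + 0.000262 = 0.0250.

P = 0.0250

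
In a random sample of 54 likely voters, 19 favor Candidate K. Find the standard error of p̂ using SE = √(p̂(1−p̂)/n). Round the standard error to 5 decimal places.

p̂ = 19/54 = 0.35185.
p̂(1−p̂) = 0.35185·0.64815 = 0.228052.
SE = √(0.228052/54) = √0.004223185 = 0.06499.

SE = 0.06499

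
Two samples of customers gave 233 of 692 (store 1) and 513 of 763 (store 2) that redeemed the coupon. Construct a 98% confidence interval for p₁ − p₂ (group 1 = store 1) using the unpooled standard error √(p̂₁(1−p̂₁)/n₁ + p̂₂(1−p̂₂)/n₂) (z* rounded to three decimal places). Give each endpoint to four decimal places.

p̂₁ = 233/692 = 0.33671, p̂₂ = 513/763 = 0.67235; p̂₁ − p̂₂ = -0.33564.
Unpooled SE = √(p̂₁(1−p̂₁)/n₁ + p̂₂(1−p̂₂)/n₂) = √(0.000322738 + 0.000288725) = 0.024728.
z* = 2.326 at the 98% level. Margin of error = 0.05752.
So the interval runs from -0.3932 to -0.2781.

(-0.3932, -0.2781)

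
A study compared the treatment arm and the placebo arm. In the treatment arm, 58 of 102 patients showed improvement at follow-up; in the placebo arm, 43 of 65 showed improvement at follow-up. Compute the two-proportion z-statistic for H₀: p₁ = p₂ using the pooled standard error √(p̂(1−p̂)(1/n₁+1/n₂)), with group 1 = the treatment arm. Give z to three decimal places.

z = -1.197

Sample proportions: p̂₁ = 58/102 = 0.56863 and p̂₂ = 43/65 = 0.66154.
Pooled p̂ = (58+43)/(102+65) = 101/167 = 0.60479.
SE = √[p̂(1−p̂)(1/n₁+1/n₂)] = √[0.60479·0.39521·(1/102+1/65)] ≈ 0.077592.
z = (p̂₁ − p̂₂)/SE = (0.56863 − 0.66154)/0.077592 = -0.09291/0.077592 = -1.197.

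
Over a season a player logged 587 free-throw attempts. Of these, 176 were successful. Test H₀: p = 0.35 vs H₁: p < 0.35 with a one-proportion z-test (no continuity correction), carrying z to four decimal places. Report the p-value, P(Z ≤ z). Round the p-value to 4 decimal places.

The sample proportion is 176/587 = 0.29983.
Null standard error: √(0.35·0.65/587) = √0.000387564 = 0.019687.
Test statistic (full precision, shown to 4 dp): z = (176/587 − 0.35)/SE₀ ≈ -2.5484.
From the standard normal, P(Z ≤ z) = 0.0054.

p-value = 0.0054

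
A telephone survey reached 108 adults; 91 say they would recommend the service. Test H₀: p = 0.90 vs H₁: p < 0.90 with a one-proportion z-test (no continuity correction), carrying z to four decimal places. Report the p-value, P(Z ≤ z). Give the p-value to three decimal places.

With x = 91 successes in n = 108, p̂ = 0.84259.
SE₀ = √(0.90·0.10/108) = 0.028868.
Test statistic (full precision, shown to 4 dp): z = (91/108 − 0.90)/SE₀ ≈ -1.9887.
From the standard normal, P(Z ≤ z) = 0.023.

p-value = 0.023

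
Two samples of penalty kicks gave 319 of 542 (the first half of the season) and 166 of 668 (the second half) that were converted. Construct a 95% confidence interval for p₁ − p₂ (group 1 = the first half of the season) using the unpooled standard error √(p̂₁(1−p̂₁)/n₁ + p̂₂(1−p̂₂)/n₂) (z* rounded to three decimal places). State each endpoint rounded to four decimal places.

(0.2872, 0.3929)

p̂₁ = 0.58856, p̂₂ = 0.24850, so the observed difference is 0.34006.
SE = √(0.000446784 + 0.000279565) = √0.000726349 = 0.026951.
For 95% confidence, z* = 1.960. Margin = 1.960·0.026951 = 0.05282.
So the interval runs from 0.2872 to 0.3929.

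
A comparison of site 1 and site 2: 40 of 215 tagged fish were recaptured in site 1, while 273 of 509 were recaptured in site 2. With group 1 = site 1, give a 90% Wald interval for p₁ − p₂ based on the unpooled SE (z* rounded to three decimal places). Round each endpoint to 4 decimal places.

(-0.4071, -0.2935)

p̂₁ = 40/215 = 0.18605, p̂₂ = 273/509 = 0.53635; p̂₁ − p̂₂ = -0.35030.
SE = √(0.000704340 + 0.000488564) = √0.001192904 = 0.034538.
For 90% confidence, z* = 1.645. Margin of error = 0.05682.
So the interval runs from -0.4071 to -0.2935.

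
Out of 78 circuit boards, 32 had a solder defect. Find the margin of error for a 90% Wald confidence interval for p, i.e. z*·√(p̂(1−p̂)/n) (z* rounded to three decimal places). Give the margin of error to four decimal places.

ME = 0.0916

With x = 32 successes in n = 78, p̂ = 0.41026.
Standard error of p̂: √(0.241946/78) = √0.003101873 = 0.055694.
The 90% critical value is z* = 1.645.
So ME = 0.0916.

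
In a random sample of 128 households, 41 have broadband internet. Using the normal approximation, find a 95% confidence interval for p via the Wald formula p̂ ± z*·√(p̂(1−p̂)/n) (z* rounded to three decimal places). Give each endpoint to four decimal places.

The sample proportion is 41/128 = 0.32031.
Standard error of p̂: √(0.217712/128) = √0.001700878 = 0.041242.
z* = 1.960 at the 95% level.
Margin = 1.960·0.041242 = 0.08083.
CI: 0.32031 ± 0.08083 = (0.2395, 0.4011).

(0.2395, 0.4011)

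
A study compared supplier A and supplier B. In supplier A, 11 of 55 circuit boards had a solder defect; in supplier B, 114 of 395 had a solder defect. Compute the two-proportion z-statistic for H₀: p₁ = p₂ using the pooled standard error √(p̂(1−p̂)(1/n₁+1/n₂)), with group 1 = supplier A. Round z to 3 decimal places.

Sample proportions: p̂₁ = 11/55 = 0.20000 and p̂₂ = 114/395 = 0.28861.
Pooled p̂ = (11+114)/(55+395) = 125/450 = 0.27778.
Pooled SE = √[0.2006173·0.02071346] ≈ 0.064463.
z = (p̂₁ − p̂₂)/SE = (0.20000 − 0.28861)/0.064463 = -0.08861/0.064463 = -1.375.

z = -1.375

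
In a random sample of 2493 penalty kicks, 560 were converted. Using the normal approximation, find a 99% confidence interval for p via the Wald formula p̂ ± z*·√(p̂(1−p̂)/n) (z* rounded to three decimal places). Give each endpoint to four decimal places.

(0.2031, 0.2462)

p̂ = 560/2493 = 0.22463.
SE = √(p̂(1−p̂)/n) = √(0.174171/2493) = 0.008358.
The 99% critical value is z* = 2.576.
Margin = 2.576·0.008358 = 0.02153.
Interval: 0.22463 ± 0.02153 → (0.2031, 0.2462).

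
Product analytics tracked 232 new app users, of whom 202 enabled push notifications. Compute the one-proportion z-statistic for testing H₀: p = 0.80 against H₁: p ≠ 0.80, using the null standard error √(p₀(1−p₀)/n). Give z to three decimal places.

The sample proportion is 202/232 = 0.87069.
Null standard error: √(0.80·0.20/232) = √0.000689655 = 0.026261.
Test statistic: z = 0.07069/0.026261 = 2.692.

z = 2.692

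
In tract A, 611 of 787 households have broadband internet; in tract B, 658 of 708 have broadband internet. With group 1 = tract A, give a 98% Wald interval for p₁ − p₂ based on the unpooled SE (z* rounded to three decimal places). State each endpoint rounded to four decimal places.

(-0.1942, -0.1118)

p̂₁ = 611/787 = 0.77637, p̂₂ = 658/708 = 0.92938; p̂₁ − p̂₂ = -0.15301.
SE = √(0.000220612 + 0.000092703) = √0.000313315 = 0.017701.
For 98% confidence, z* = 2.326. Margin = 2.326·0.017701 = 0.04117.
CI: -0.15301 ± 0.04117 = (-0.1942, -0.1118).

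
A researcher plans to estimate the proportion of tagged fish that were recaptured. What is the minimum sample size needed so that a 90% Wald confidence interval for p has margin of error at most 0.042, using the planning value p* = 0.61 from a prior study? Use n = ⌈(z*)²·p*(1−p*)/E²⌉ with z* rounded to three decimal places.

n = 365

The 90% critical value is z* = 1.645.
p*(1−p*) = 0.61·0.39 = 0.2379.
(z*)²·p*(1−p*)/E² = 2.706025·0.2379/0.001764 = 364.945.
⌈364.945⌉ = 365.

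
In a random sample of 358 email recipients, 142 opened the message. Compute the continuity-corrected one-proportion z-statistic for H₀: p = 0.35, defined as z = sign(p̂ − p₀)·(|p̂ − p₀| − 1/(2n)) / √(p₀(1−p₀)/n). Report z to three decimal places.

z = 1.795

Sample proportion p̂ = 142/358 = 0.39665. p̂ − p₀ = 0.046648.
1/(2n) = 0.001397.
Corrected numerator: |0.046648| − 0.001397 = 0.045251.
Null standard error: √(0.35·0.65/358) = √0.000635475 = 0.025209.
z = (+)0.045251/0.025209 = 1.795.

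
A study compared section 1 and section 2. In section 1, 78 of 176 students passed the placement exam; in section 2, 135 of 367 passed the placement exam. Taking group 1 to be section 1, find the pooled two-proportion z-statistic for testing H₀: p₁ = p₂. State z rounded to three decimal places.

z = 1.683

p̂₁ = 78/176 = 0.44318, p̂₂ = 135/367 = 0.36785.
Pooling: p̂ = 213/543 = 0.39227.
Pooled SE = √[0.2383932·0.00840661] ≈ 0.044767.
z = 0.07533/0.044767 = 1.683.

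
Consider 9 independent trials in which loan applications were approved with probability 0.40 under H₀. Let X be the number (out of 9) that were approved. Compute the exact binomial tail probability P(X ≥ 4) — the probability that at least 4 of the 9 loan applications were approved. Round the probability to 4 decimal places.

X is binomial with n = 9 and p = 0.40.
P(X ≥ 4) = Σ_{j=4}^{9} C(9,j)·0.40^j·0.60^{9−j}.
= 0.250823 + 0.167215 + 0.074318 + 0.021234 + 0.003539 + 0.000262 = 0.5174.

P = 0.5174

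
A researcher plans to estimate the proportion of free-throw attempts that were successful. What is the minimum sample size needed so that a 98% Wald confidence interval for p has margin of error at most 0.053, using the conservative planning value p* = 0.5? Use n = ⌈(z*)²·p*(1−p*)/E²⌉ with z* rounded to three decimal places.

n = 482

The 98% critical value is z* = 2.326.
p*(1−p*) = 0.2500.
(z*)²·p*(1−p*)/E² = 5.410276·0.2500/0.002809 = 481.513.
Rounding up, n = 482.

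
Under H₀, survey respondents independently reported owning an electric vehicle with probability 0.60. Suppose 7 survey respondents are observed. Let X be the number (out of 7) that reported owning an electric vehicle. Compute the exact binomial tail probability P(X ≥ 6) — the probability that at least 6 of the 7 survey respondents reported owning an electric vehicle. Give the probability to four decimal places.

P = 0.1586

X is binomial with n = 7 and p = 0.60.
P(X ≥ 6) = C(7,6)·0.60^6·0.40^1 + C(7,7)·0.60^7·0.40^0.
= 0.130637 + 0.027994 = 0.1586.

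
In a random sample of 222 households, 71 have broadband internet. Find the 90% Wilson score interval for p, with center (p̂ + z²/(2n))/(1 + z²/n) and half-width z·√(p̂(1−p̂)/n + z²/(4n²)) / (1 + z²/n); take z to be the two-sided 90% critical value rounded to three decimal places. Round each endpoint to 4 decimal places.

(0.2708, 0.3732)

Here p̂ = 71/222 = 0.31982 and z = 1.645 (z² = 2.706025).
Denominator 1 + z²/n = 1 + 2.706025/222 = 1.012189.
Adjusted center: (0.31982 + z²/(2n))/1.012189 = 0.32199.
Radicand: p̂(1−p̂)/n + z²/(4n²) = 0.000979888 + 0.000013727 = 0.000993615.
Half-width = 1.645·√0.000993615/1.012189 = 0.05123.
So the interval runs from 0.2708 to 0.3732.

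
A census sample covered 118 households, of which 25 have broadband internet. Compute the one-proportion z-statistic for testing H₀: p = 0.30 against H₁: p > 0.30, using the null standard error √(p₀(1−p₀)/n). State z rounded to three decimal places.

z = -2.089

With x = 25 successes in n = 118, p̂ = 0.21186.
Null standard error: √(0.30·0.70/118) = √0.001779661 = 0.042186.
z = (p̂ − p₀)/SE = (0.21186 − 0.30)/0.042186 = -2.089.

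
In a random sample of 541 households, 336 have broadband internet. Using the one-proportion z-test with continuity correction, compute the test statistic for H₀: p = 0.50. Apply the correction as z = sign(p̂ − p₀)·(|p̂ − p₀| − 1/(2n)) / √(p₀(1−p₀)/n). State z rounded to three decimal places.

z = 5.589

The sample proportion is 336/541 = 0.62107. p̂ − p₀ = 0.121072.
1/(2n) = 0.000924.
Corrected numerator: |0.121072| − 0.000924 = 0.120148.
Null standard error: √(0.50·0.50/541) = √0.000462107 = 0.021497.
z = (+)0.120148/0.021497 = 5.589.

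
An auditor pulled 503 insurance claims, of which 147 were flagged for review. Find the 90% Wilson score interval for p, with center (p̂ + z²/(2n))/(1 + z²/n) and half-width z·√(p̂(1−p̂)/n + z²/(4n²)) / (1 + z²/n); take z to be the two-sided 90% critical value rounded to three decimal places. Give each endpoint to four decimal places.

(0.2601, 0.3266)

Here p̂ = 147/503 = 0.29225 and z = 1.645 (z² = 2.706025).
Denominator 1 + z²/n = 1 + 2.706025/503 = 1.005380.
Center = (0.29225 + 0.002690)/1.005380 = 0.29336.
Radicand: p̂(1−p̂)/n + z²/(4n²) = 0.000411210 + 0.000002674 = 0.000413884.
Half-width = z·√(radicand)/denom = 1.645·0.020344/1.005380 = 0.03329.
CI: 0.29336 ± 0.03329 = (0.2601, 0.3266).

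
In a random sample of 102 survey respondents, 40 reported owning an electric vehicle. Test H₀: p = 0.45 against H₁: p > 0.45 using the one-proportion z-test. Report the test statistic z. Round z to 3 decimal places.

z = -1.174

The sample proportion is 40/102 = 0.39216.
Under H₀, SE = √(p₀(1−p₀)/n) = √(0.45·0.55/102) = √0.002426471 = 0.049259.
z = (p̂ − p₀)/SE = (0.39216 − 0.45)/0.049259 = -1.174.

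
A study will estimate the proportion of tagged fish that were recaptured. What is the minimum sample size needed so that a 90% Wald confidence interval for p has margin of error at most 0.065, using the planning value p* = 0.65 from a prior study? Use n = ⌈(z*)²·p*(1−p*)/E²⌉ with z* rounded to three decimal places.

n = 146

For 90% confidence, z* = 1.645.
p*(1−p*) = 0.2275.
Required n before rounding: 2.706025 × 0.2275 / 0.065² = 145.709.
Rounding up, n = 146.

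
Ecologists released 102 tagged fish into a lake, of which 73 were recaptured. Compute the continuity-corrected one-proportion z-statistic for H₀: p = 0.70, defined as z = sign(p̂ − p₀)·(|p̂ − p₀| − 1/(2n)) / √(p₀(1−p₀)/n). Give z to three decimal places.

z = 0.238

Sample proportion p̂ = 73/102 = 0.71569. p̂ − p₀ = 0.015686.
1/(2n) = 0.004902.
Corrected numerator: |0.015686| − 0.004902 = 0.010784.
Under H₀, SE = √(p₀(1−p₀)/n) = √(0.70·0.30/102) = √0.002058824 = 0.045374.
z = +0.010784/0.045374 = 0.238.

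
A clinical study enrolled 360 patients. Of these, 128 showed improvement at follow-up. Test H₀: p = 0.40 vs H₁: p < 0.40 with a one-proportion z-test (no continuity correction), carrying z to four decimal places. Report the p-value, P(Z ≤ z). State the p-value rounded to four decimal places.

p-value = 0.0426

The sample proportion is 128/360 = 0.35556.
Null standard error: √(0.40·0.60/360) = √0.000666667 = 0.025820.
z = (p̂ − p₀)/SE = (128/360 − 0.40)/0.025820 ≈ -1.7213.
From the standard normal, P(Z ≤ z) = 0.0426.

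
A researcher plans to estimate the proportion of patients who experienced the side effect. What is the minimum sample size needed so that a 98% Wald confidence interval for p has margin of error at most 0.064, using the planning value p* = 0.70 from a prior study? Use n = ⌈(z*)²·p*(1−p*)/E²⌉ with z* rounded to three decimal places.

z* = 2.326 at the 98% level.
p*(1−p*) = 0.2100.
Required n before rounding: 5.410276 × 0.2100 / 0.064² = 277.382.
Rounding up, n = 278.

n = 278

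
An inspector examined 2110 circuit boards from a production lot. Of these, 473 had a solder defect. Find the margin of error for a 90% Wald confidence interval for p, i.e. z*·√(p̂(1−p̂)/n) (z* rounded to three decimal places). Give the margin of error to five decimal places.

With x = 473 successes in n = 2110, p̂ = 0.22417.
Standard error of p̂: √(0.173918/2110) = √0.000082426 = 0.009079.
z* = 1.645 at the 90% level.
So ME = 0.01493.

ME = 0.01493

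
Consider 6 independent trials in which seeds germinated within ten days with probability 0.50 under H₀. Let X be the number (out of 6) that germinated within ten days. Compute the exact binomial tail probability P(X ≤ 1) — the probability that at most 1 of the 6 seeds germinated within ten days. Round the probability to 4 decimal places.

P = 0.1094

X ~ Binomial(n=6, p=0.50).
P(X ≤ 1) = C(6,0)·0.50^0·0.50^6 + C(6,1)·0.50^1·0.50^5.
= 0.015625 + 0.093750 = 0.1094.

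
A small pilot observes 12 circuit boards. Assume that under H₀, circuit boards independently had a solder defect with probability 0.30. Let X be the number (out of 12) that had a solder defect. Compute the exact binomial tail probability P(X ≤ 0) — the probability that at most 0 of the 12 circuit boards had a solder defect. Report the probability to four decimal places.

P = 0.0138

X is binomial with n = 12 and p = 0.30.
P(X ≤ 0) = C(12,0)·0.30^0·0.70^12.
= 0.013841 = 0.0138.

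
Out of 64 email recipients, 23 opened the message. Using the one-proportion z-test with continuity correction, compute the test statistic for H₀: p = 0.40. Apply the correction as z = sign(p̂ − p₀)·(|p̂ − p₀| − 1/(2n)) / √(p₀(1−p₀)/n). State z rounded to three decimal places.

With x = 23 successes in n = 64, p̂ = 0.35938. p̂ − p₀ = -0.040625.
1/(2n) = 0.007812.
Corrected numerator: |-0.040625| − 0.007812 = 0.032813.
Under H₀, SE = √(p₀(1−p₀)/n) = √(0.40·0.60/64) = √0.003750000 = 0.061237.
z = −0.032813/0.061237 = -0.536.

z = -0.536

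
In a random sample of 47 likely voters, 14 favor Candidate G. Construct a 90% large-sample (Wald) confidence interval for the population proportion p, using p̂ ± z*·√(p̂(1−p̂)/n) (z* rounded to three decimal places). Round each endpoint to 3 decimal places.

(0.188, 0.408)

The sample proportion is 14/47 = 0.29787.
SE = √(p̂(1−p̂)/n) = √(0.209144/47) = 0.066707.
z* = 1.645 at the 90% level.
Margin = 1.645·0.066707 = 0.10973.
CI: 0.29787 ± 0.10973 = (0.188, 0.408).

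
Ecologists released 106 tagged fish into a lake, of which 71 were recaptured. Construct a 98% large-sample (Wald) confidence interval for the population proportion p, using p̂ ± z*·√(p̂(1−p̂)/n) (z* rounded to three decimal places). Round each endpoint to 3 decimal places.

(0.564, 0.776)

p̂ = 71/106 = 0.66981.
SE = √(p̂(1−p̂)/n) = √(0.221164/106) = 0.045678.
The 98% critical value is z* = 2.326.
Margin = 2.326·0.045678 = 0.10625.
So the interval runs from 0.564 to 0.776.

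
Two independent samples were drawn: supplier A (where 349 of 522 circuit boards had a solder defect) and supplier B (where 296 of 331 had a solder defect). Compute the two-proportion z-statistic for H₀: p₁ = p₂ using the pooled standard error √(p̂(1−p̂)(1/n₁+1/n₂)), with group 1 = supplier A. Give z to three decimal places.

Sample proportions: p̂₁ = 349/522 = 0.66858 and p̂₂ = 296/331 = 0.89426.
Pooled p̂ = (349+296)/(522+331) = 645/853 = 0.75615.
SE = √[p̂(1−p̂)(1/n₁+1/n₂)] = √[0.75615·0.24385·(1/522+1/331)] ≈ 0.030171.
z = (p̂₁ − p̂₂)/SE = (0.66858 − 0.89426)/0.030171 = -0.22568/0.030171 = -7.480.

z = -7.480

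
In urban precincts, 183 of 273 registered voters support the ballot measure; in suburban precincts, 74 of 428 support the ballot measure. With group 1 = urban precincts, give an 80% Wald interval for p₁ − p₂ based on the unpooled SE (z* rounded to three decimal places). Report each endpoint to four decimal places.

p̂₁ = 183/273 = 0.67033, p̂₂ = 74/428 = 0.17290; p̂₁ − p̂₂ = 0.49743.
Unpooled SE = √(p̂₁(1−p̂₁)/n₁ + p̂₂(1−p̂₂)/n₂) = √(0.000809479 + 0.000334121) = 0.033817.
For 80% confidence, z* = 1.282. Margin of error = 0.04335.
So the interval runs from 0.4541 to 0.5408.

(0.4541, 0.5408)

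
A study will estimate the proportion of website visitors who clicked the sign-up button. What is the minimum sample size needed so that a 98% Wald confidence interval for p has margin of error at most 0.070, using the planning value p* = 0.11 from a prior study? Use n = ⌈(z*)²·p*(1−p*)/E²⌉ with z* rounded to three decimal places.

n = 109

The 98% critical value is z* = 2.326.
p*(1−p*) = 0.11·0.89 = 0.0979.
(z*)²·p*(1−p*)/E² = 5.410276·0.0979/0.004900 = 108.095.
⌈108.095⌉ = 109.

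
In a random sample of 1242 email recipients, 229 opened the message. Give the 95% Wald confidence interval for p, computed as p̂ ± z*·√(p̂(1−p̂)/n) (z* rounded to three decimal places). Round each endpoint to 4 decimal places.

With x = 229 successes in n = 1242, p̂ = 0.18438.
SE = √(p̂(1−p̂)/n) = √(0.150384/1242) = 0.011004.
z* = 1.960 at the 95% level.
Margin = 1.960·0.011004 = 0.02157.
CI: 0.18438 ± 0.02157 = (0.1628, 0.2059).

(0.1628, 0.2059)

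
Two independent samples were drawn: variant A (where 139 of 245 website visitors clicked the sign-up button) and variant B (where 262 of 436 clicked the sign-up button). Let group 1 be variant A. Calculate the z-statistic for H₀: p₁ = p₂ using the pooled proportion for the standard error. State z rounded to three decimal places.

Sample proportions: p̂₁ = 139/245 = 0.56735 and p̂₂ = 262/436 = 0.60092.
Pooling: p̂ = 401/681 = 0.58884.
Pooled SE = √[0.2421075·0.00637521] ≈ 0.039287.
z = -0.03357/0.039287 = -0.854.

z = -0.854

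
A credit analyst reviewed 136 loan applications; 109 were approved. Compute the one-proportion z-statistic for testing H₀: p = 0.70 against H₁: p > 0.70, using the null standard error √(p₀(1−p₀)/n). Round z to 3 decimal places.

Sample proportion p̂ = 109/136 = 0.80147.
Null standard error: √(0.70·0.30/136) = √0.001544118 = 0.039295.
z = (p̂ − p₀)/SE = (0.80147 − 0.70)/0.039295 = 2.582.

z = 2.582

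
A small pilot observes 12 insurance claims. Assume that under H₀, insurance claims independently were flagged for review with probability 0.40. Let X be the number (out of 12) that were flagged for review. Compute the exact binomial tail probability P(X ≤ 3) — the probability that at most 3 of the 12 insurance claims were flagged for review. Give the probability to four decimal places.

P = 0.2253

X is binomial with n = 12 and p = 0.40.
P(X ≤ 3) = C(12,0)·0.40^0·0.60^12 + C(12,1)·0.40^1·0.60^11 + C(12,2)·0.40^2·0.60^10 + C(12,3)·0.40^3·0.60^9.
= 0.002177 + 0.017414 + 0.063852 + 0.141894 = 0.2253.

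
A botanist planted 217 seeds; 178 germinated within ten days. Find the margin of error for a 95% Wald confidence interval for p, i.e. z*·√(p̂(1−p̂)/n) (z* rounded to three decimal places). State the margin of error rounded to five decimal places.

ME = 0.05109

Sample proportion p̂ = 178/217 = 0.82028.
SE = √(p̂(1−p̂)/n) = √(0.147423/217) = 0.026065.
The 95% critical value is z* = 1.960.
ME = 1.960·0.026065 = 0.05109.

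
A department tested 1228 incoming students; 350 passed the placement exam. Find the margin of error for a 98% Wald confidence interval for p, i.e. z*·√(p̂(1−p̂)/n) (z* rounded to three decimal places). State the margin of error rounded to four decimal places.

Sample proportion p̂ = 350/1228 = 0.28502.
SE = √(p̂(1−p̂)/n) = √(0.203782/1228) = 0.012882.
For 98% confidence, z* = 2.326.
Margin of error = z*·SE = 2.326 × 0.012882 = 0.0300.

ME = 0.0300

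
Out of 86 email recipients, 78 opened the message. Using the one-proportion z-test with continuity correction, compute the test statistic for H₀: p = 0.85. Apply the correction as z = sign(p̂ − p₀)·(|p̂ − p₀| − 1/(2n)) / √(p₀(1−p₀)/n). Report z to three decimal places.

Sample proportion p̂ = 78/86 = 0.90698. p̂ − p₀ = 0.056977.
1/(2n) = 0.005814.
Corrected numerator: |0.056977| − 0.005814 = 0.051163.
SE₀ = √(0.85·0.15/86) = 0.038504.
z = +0.051163/0.038504 = 1.329.

z = 1.329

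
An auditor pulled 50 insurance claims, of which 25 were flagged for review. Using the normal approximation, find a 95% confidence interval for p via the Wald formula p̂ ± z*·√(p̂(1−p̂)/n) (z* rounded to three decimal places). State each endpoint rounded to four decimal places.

(0.3614, 0.6386)

The sample proportion is 25/50 = 0.50000.
SE = √(p̂(1−p̂)/n) = √(0.250000/50) = 0.070711.
For 95% confidence, z* = 1.960.
Margin of error: 1.960 × 0.070711 = 0.13859.
CI: 0.50000 ± 0.13859 = (0.3614, 0.6386).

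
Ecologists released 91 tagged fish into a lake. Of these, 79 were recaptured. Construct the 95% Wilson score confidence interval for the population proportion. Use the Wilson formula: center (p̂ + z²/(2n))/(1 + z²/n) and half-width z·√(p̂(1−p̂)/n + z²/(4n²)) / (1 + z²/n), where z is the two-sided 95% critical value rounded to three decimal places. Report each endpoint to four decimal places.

(0.7835, 0.9229)

p̂ = 79/91 = 0.86813; z = 1.960, so z² = 3.841600.
1 + z²/n = 1.042215.
Adjusted center: (0.86813 + z²/(2n))/1.042215 = 0.85322.
Radicand: p̂(1−p̂)/n + z²/(4n²) = 0.001258010 + 0.000115976 = 0.001373986.
Half-width = 1.960·√0.001373986/1.042215 = 0.06971.
So the interval runs from 0.7835 to 0.9229.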